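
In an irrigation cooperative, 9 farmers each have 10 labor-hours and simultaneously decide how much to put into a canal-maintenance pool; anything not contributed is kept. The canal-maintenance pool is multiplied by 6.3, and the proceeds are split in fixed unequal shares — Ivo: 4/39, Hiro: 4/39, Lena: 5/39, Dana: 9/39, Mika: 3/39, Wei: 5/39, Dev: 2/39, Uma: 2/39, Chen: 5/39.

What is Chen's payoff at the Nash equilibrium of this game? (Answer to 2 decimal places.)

Player j's private return per contributed unit is 6.3 × (j's share). Contributing is weakly dominant for j when that share is at least 1/6.3 = 0.1587, and contributing 0 is dominant otherwise.
The only share above 0.1587 is Dana's 9/39, contributing 10; the remaining 8 contribute 0. Total contributed: 10.
Chen keeps 10 and receives 6.3 × 10 × 5/39 = 8.08 from the canal-maintenance pool, for a payoff of 18.08.

18.08 labor-hours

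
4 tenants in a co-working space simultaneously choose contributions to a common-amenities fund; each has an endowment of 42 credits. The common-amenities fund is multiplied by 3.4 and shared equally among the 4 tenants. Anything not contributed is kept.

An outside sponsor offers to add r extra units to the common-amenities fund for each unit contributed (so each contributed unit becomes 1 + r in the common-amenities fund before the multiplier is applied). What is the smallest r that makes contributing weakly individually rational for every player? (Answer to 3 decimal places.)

0.176

With matching at rate r, one contributed unit becomes (1 + r) in the common-amenities fund and returns 3.4 × (1 + r) / 4 to the contributor.
Setting this equal to 1: 1 + r = 4/3.4 = 1.1765.
So the minimum matching rate is r = 1.1765 − 1 = 0.176.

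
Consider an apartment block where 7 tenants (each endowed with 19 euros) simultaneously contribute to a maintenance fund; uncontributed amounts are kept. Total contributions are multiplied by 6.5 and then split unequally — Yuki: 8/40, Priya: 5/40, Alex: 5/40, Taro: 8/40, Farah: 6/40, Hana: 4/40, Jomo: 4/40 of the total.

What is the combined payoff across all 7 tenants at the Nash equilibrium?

A player with share s gets back 6.5·s per unit contributed, so full contribution is dominant for anyone with s > 1/6.5 = 0.1538 and zero contribution is dominant for anyone below.
Yuki and Taro clear that bar, contributing 19 each; the remaining 5 contribute 0. Total contributed: 38.
The maintenance fund pays out 6.5 × 38 = 247.00 in total (split across the unequal shares, but the aggregate is all that matters for the group sum).
The 5 free-riders keep 19 each, adding 95. Group total = 95 + 247.00 = 342.00.

342.00 euros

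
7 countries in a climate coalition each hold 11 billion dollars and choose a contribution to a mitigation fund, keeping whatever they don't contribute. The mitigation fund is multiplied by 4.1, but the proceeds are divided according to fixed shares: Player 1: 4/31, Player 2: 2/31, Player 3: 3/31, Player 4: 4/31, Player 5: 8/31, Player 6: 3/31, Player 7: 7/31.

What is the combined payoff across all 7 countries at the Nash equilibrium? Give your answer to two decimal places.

Player j's private return per contributed unit is 4.1 × (j's share). Contributing is weakly dominant for j when that share is at least 1/4.1 = 0.2439, and contributing 0 is dominant otherwise.
Only Player 5 (8/31) clears that bar, contributing 11; the remaining 6 contribute 0. Total contributed: 11.
The mitigation fund pays out 4.1 × 11 = 45.10 in total (split across the unequal shares, but the aggregate is all that matters for the group sum).
The 6 free-riders keep 11 each, adding 66. Group total = 66 + 45.10 = 111.10.

111.10 billion dollars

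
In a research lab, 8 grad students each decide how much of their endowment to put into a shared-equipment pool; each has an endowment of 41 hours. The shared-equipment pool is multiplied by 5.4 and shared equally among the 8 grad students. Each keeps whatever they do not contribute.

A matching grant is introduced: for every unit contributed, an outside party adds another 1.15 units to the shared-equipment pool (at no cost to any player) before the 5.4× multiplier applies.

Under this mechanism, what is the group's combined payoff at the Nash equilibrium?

With the mechanism, a contributed unit returns 5.4 × 2.15 / 8 = 1.4513 per unit of net cost to the contributor — now above 1 — so contributing fully is weakly dominant for every player.
At the Nash equilibrium everyone contributes 41. Group total payoff = 5.4 × 2.15 × 328 = 3808.08.

3808.08 hours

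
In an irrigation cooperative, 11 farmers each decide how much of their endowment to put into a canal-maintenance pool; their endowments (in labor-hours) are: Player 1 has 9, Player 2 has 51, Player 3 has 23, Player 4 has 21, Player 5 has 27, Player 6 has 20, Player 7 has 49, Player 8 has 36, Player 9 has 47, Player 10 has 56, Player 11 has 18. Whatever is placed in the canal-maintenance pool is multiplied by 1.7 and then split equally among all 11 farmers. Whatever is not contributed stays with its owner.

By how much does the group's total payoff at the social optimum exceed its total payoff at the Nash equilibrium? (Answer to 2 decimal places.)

249.90 labor-hours

The private return per contributed unit is 1.7/11 = 0.1545 < 1 for every player regardless of endowment, so the Nash equilibrium is zero contribution and the group total is Σ E_j = 9 + 51 + 23 + 21 + 27 + 20 + 49 + 36 + 47 + 56 + 18 = 357.
Each contributed unit returns 1.700 to the group, so the social optimum is full contribution by everyone: group total = 1.700 × 357 = 606.90.
Efficiency loss = (1.700 − 1) × 357 = 249.90.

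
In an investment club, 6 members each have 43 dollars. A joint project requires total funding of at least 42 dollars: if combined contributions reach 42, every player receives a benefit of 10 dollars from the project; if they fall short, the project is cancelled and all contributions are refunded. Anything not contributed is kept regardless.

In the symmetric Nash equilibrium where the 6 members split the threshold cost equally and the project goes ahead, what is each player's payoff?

46 dollars

Equal share of the threshold: 42/6 = 7.
At this profile no one gains by cutting their contribution: any cut drops the total below 42, the project is cancelled, contributions are refunded, and the deviator ends with 43, which is less than 43 − 7 + 10 = 46. Contributing more than 7 just wastes the excess. So contributing exactly 7 is a best response.
Each player's payoff: 43 − 7 + 10 = 46.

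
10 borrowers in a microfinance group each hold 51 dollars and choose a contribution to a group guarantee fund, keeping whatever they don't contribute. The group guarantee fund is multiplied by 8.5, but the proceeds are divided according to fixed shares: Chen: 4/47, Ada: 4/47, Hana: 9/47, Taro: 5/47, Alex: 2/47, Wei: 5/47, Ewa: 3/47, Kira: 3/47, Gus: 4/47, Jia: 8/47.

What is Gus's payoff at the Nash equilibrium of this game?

124.79 dollars

A player with share s gets back 8.5·s per unit contributed, so full contribution is dominant for anyone with s > 1/8.5 = 0.1176 and zero contribution is dominant for anyone below.
Hana and Jia clear that bar, contributing 51 each; the remaining 8 contribute 0. Total contributed: 102.
Gus keeps 51 and receives 8.5 × 102 × 4/47 = 73.79 from the group guarantee fund, for a payoff of 124.79.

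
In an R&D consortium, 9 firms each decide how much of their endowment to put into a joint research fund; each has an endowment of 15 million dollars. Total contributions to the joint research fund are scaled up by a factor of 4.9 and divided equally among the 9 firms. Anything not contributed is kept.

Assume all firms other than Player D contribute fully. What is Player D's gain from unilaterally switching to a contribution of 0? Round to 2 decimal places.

Switching from a contribution of 15 to 0 lets Player D keep an extra 15 million dollars, but lowers the joint research fund by 15, which costs Player D their own share of that drop: 4.9/9 × 15 = 8.17.
Net gain = 15 − 8.17 = 6.83. The private return per contributed unit (0.5444) is below 1, so free-riding is indeed the best response regardless of what the others do.

6.83 million dollars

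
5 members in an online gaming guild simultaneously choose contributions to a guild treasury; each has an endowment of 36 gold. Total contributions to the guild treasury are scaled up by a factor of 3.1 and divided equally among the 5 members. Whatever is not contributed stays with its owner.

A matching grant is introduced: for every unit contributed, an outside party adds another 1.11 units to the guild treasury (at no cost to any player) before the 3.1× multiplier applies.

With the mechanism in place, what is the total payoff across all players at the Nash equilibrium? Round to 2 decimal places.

1177.38 gold

The effective private return per unit is now 3.1 × 2.11 / 5 = 1.3082 > 1, so every player's dominant strategy flips to full contribution.
So the Nash equilibrium is full contribution by all 5; the group earns 3.1 × 2.11 × 180 = 1177.38.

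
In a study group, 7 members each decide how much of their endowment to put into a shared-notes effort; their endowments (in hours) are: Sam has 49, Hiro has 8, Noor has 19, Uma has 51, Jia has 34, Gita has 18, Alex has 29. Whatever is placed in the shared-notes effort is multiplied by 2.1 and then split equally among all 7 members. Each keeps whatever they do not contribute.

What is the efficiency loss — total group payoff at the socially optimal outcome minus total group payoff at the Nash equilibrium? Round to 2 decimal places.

228.80 hours

The private return per contributed unit is 2.1/7 = 0.3000 < 1 for every player regardless of endowment, so the Nash equilibrium is zero contribution and the group total is Σ E_j = 49 + 8 + 19 + 51 + 34 + 18 + 29 = 208.
Each contributed unit returns 2.100 to the group, so the social optimum is full contribution by everyone: group total = 2.100 × 208 = 436.80.
Efficiency loss = (2.100 − 1) × 208 = 228.80.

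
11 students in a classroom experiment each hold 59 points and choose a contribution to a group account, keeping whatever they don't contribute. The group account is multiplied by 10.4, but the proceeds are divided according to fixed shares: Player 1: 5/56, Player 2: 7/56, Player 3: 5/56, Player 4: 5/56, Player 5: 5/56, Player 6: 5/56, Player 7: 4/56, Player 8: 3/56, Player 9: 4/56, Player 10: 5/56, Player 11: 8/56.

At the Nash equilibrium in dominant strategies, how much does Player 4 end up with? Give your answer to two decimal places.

For player j, contributing a unit is worthwhile iff 10.4 × (j's share) ≥ 1, i.e. iff j's share is at least 0.0962.
Player 2 and Player 11 are above the threshold, contributing 59 each; the remaining 9 contribute 0. Total contributed: 118.
Player 4 keeps 59 and receives 10.4 × 118 × 5/56 = 109.57 from the group account, for a payoff of 168.57.

168.57 points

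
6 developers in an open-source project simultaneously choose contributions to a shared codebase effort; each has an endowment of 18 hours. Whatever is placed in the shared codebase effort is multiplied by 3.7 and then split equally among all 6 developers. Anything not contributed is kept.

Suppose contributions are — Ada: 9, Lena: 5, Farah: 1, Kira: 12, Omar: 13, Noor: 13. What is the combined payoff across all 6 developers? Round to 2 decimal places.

Total contributed: 9 + 5 + 1 + 12 + 13 + 13 = 53; total kept: 6 × 18 − 53 = 55.
The shared codebase effort pays out 3.7 × 53 = 196.10 in aggregate.
Group total = 55 + 196.10 = 251.10.

251.10 hours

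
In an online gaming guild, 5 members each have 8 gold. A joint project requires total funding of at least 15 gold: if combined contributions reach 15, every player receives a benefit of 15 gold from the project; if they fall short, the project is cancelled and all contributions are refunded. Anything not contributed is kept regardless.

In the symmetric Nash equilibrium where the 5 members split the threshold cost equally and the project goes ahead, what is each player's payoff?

Equal share of the threshold: 15/5 = 3.
At this profile no one gains by cutting their contribution: any cut drops the total below 15, the project is cancelled, contributions are refunded, and the deviator ends with 8, which is less than 8 − 3 + 15 = 20. Contributing more than 3 just wastes the excess. So contributing exactly 3 is a best response.
Each player's payoff: 8 − 3 + 15 = 20.

20 gold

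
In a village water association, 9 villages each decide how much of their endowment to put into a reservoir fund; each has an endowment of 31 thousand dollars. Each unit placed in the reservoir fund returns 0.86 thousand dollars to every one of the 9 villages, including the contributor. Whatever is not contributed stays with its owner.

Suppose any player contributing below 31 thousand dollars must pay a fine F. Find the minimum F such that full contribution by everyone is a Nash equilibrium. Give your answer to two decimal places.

Given the others contribute fully, the best deviation is to contribute 0 (any partial contribution still incurs the fine and gives up units whose private return 0.86 is below 1).
Deviating from 31 to 0 saves 31 thousand dollars but forfeits the deviator's share of the drop in the reservoir fund: 0.86 × 31 = 26.66.
So the deviation gain is 31 − 26.66 = 4.34, and the fine must be at least 4.34 thousand dollars to wipe it out.

4.34 thousand dollars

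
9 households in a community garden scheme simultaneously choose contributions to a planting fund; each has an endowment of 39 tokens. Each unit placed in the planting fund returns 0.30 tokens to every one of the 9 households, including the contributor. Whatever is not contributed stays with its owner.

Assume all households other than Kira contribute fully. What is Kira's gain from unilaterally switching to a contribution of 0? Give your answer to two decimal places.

Switching from a contribution of 39 to 0 lets Kira keep an extra 39 tokens, but lowers the planting fund by 39, which costs Kira their own share of that drop: 0.30 × 39 = 11.70.
Net gain = 39 − 11.70 = 27.30. The private return per contributed unit (0.30) is below 1, so free-riding is indeed the best response regardless of what the others do.

27.30 tokens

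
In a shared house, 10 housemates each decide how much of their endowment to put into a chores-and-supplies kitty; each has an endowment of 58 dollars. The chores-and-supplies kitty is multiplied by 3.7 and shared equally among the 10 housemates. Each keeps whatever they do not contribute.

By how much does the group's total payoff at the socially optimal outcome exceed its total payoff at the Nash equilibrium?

Each contributed unit returns 3.7/10 = 0.3700 to its contributor — below 1 — so contributing 0 is dominant for every player. At the Nash equilibrium everyone keeps their 58, and the group total is 10 × 58 = 580.
Each contributed unit returns 3.700 to the group as a whole (0.3700 to each of 10 players), which exceeds 1, so the social optimum is full contribution: group total = 3.700 × 580 = 2146.00.
Efficiency loss = 2146.00 − 580 = 1566.00.

1566.00 dollars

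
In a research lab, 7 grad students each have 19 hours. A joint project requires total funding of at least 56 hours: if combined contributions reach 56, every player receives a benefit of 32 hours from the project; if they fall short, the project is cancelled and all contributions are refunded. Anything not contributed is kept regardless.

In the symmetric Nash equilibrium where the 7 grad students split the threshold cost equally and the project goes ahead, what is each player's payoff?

43 hours

Equal share of the threshold: 56/7 = 8.
At this profile no one gains by cutting their contribution: any cut drops the total below 56, the project is cancelled, contributions are refunded, and the deviator ends with 19, which is less than 19 − 8 + 32 = 43. Contributing more than 8 just wastes the excess. So contributing exactly 8 is a best response.
Each player's payoff: 19 − 8 + 32 = 43.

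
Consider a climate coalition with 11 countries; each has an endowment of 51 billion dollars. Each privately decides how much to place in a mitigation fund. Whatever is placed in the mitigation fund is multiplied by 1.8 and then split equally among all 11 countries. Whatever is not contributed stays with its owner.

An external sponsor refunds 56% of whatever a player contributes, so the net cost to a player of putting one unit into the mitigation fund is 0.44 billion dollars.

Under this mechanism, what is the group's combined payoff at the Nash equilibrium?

With the mechanism, a contributed unit returns (1.8/11) / 0.44 = 0.3719 per unit of net cost — still below 1 — so contributing 0 remains dominant for every player.
At the Nash equilibrium no one contributes; group total payoff = 11 × 51 = 561.

561.00 billion dollars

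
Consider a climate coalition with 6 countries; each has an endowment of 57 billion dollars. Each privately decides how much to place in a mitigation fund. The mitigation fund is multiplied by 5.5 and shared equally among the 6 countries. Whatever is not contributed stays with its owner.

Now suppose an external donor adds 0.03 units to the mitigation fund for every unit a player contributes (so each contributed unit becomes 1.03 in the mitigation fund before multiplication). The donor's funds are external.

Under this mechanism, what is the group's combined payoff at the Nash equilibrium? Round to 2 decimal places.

The effective private return is 5.5 × 1.03 / 6 = 0.9442, which is still under 1, so the mechanism doesn't change anyone's dominant strategy: zero contribution.
At the Nash equilibrium no one contributes; group total payoff = 6 × 57 = 342.

342.00 billion dollars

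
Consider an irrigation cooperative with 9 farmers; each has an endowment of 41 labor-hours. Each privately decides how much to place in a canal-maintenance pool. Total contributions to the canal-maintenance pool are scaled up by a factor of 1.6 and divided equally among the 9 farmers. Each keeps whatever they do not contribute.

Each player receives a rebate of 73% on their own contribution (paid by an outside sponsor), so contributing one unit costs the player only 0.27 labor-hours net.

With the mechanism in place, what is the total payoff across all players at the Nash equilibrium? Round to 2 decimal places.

369.00 labor-hours

With the mechanism, a contributed unit returns (1.6/9) / 0.27 = 0.6584 per unit of net cost — still below 1 — so contributing 0 remains dominant for every player.
At the Nash equilibrium no one contributes; group total payoff = 9 × 41 = 369.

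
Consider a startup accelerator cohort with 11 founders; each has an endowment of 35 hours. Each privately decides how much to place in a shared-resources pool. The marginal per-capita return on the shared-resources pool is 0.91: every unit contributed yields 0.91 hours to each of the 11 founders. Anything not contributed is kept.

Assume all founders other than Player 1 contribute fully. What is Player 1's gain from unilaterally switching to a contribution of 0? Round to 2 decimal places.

Switching from a contribution of 35 to 0 lets Player 1 keep an extra 35 hours, but lowers the shared-resources pool by 35, which costs Player 1 their own share of that drop: 0.91 × 35 = 31.85.
Net gain = 35 − 31.85 = 3.15. The private return per contributed unit (0.91) is below 1, so free-riding is indeed the best response regardless of what the others do.

3.15 hours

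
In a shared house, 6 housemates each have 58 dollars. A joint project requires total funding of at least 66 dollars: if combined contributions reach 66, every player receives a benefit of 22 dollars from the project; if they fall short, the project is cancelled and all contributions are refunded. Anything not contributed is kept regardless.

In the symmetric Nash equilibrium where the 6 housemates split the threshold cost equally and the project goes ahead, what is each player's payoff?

Equal share of the threshold: 66/6 = 11.
At this profile no one gains by cutting their contribution: any cut drops the total below 66, the project is cancelled, contributions are refunded, and the deviator ends with 58, which is less than 58 − 11 + 22 = 69. Contributing more than 11 just wastes the excess. So contributing exactly 11 is a best response.
Each player's payoff: 58 − 11 + 22 = 69.

69 dollars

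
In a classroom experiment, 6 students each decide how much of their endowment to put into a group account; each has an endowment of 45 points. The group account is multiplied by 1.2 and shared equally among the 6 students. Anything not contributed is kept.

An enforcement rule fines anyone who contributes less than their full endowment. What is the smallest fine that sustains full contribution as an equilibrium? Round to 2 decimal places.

Given the others contribute fully, the best deviation is to contribute 0 (any partial contribution still incurs the fine and gives up units whose private return 0.2000 is below 1).
Deviating from 45 to 0 saves 45 points but forfeits the deviator's share of the drop in the group account: 1.2/6 × 45 = 9.00.
So the deviation gain is 45 − 9.00 = 36.00, and the fine must be at least 36.00 points to wipe it out.

36.00 points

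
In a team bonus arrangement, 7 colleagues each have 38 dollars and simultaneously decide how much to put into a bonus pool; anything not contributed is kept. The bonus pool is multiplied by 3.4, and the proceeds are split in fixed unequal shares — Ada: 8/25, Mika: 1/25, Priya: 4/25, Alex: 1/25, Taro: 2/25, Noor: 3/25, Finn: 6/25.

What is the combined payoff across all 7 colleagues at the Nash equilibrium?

For player j, contributing a unit is worthwhile iff 3.4 × (j's share) ≥ 1, i.e. iff j's share is at least 0.2941.
Only Ada (8/25) clears that bar, contributing 38; the remaining 6 contribute 0. Total contributed: 38.
The bonus pool pays out 3.4 × 38 = 129.20 in total (split across the unequal shares, but the aggregate is all that matters for the group sum).
The 6 free-riders keep 38 each, adding 228. Group total = 228 + 129.20 = 357.20.

357.20 dollars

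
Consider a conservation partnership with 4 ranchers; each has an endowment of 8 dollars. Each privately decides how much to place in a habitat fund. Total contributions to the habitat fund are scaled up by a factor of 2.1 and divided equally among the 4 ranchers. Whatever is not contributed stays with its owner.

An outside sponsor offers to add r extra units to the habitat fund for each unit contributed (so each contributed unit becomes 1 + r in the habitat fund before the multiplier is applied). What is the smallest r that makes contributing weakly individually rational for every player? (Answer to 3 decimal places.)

0.905

With matching at rate r, one contributed unit becomes (1 + r) in the habitat fund and returns 2.1 × (1 + r) / 4 to the contributor.
Setting this equal to 1: 1 + r = 4/2.1 = 1.9048.
So the minimum matching rate is r = 1.9048 − 1 = 0.905.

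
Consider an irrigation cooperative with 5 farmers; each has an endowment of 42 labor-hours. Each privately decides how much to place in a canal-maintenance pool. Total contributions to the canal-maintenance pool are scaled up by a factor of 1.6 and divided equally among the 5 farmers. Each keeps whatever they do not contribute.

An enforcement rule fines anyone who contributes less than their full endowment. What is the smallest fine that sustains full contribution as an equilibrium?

28.56 labor-hours

Given the others contribute fully, the best deviation is to contribute 0 (any partial contribution still incurs the fine and gives up units whose private return 0.3200 is below 1).
Deviating from 42 to 0 saves 42 labor-hours but forfeits the deviator's share of the drop in the canal-maintenance pool: 1.6/5 × 42 = 13.44.
So the deviation gain is 42 − 13.44 = 28.56, and the fine must be at least 28.56 labor-hours to wipe it out.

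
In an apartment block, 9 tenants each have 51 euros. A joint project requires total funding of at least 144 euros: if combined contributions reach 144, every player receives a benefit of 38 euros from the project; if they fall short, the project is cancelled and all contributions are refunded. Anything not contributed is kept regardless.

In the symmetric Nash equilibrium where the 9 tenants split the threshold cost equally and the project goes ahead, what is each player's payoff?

Equal share of the threshold: 144/9 = 16.
At this profile no one gains by cutting their contribution: any cut drops the total below 144, the project is cancelled, contributions are refunded, and the deviator ends with 51, which is less than 51 − 16 + 38 = 73. Contributing more than 16 just wastes the excess. So contributing exactly 16 is a best response.
Each player's payoff: 51 − 16 + 38 = 73.

73 euros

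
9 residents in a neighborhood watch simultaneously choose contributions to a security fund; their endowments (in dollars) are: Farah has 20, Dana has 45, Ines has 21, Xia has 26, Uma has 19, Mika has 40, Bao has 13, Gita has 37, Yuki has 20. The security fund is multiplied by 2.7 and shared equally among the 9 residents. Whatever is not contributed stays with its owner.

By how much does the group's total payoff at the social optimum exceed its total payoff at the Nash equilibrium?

409.70 dollars

The private return per contributed unit is 2.7/9 = 0.3000 < 1 for every player regardless of endowment, so the Nash equilibrium is zero contribution and the group total is Σ E_j = 20 + 45 + 21 + 26 + 19 + 40 + 13 + 37 + 20 = 241.
Each contributed unit returns 2.700 to the group, so the social optimum is full contribution by everyone: group total = 2.700 × 241 = 650.70.
Efficiency loss = (2.700 − 1) × 241 = 409.70.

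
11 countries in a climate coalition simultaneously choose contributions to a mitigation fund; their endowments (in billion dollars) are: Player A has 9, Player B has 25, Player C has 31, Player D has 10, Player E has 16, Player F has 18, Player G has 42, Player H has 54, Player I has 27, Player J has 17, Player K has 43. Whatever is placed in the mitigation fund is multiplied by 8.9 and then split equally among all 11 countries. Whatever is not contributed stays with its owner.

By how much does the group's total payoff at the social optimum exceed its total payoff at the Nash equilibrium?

The private return per contributed unit is 8.9/11 = 0.8091 < 1 for every player regardless of endowment, so the Nash equilibrium is zero contribution and the group total is Σ E_j = 9 + 25 + 31 + 10 + 16 + 18 + 42 + 54 + 27 + 17 + 43 = 292.
Each contributed unit returns 8.900 to the group, so the social optimum is full contribution by everyone: group total = 8.900 × 292 = 2598.80.
Efficiency loss = (8.900 − 1) × 292 = 2306.80.

2306.80 billion dollars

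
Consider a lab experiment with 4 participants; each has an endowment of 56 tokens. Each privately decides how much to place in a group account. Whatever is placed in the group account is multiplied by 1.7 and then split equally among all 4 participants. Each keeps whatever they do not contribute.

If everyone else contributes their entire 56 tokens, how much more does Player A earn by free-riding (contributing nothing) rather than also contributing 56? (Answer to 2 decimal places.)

32.20 tokens

Switching from a contribution of 56 to 0 lets Player A keep an extra 56 tokens, but lowers the group account by 56, which costs Player A their own share of that drop: 1.7/4 × 56 = 23.80.
Net gain = 56 − 23.80 = 32.20. The private return per contributed unit (0.4250) is below 1, so free-riding is indeed the best response regardless of what the others do.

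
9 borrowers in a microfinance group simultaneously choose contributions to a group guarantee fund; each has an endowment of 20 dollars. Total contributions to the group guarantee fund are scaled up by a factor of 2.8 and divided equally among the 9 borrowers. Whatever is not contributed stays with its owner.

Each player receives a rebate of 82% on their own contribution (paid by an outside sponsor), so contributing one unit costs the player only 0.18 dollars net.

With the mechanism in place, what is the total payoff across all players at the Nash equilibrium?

651.60 dollars

The effective private return per unit is now (2.8/9) / 0.18 = 1.7284 > 1, so every player's dominant strategy flips to full contribution.
At the Nash equilibrium everyone contributes 20. Group total payoff = 9 × (20 × 0.82 + 2.8 × 20) = 651.60.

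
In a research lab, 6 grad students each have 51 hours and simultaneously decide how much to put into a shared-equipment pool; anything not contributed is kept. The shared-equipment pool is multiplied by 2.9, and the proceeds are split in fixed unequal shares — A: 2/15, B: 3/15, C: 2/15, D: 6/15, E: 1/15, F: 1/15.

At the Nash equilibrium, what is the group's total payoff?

402.90 hours

For player j, contributing a unit is worthwhile iff 2.9 × (j's share) ≥ 1, i.e. iff j's share is at least 0.3448.
D alone (share 6/15) is above the threshold, contributing 51; the remaining 5 contribute 0. Total contributed: 51.
The shared-equipment pool pays out 2.9 × 51 = 147.90 in total (split across the unequal shares, but the aggregate is all that matters for the group sum).
The 5 free-riders keep 51 each, adding 255. Group total = 255 + 147.90 = 402.90.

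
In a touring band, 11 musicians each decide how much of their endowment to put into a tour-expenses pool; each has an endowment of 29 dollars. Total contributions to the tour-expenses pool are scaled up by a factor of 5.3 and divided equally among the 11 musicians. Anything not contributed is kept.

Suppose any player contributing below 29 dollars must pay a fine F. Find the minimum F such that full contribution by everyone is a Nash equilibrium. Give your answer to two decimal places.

15.03 dollars

Given the others contribute fully, the best deviation is to contribute 0 (any partial contribution still incurs the fine and gives up units whose private return 0.4818 is below 1).
Deviating from 29 to 0 saves 29 dollars but forfeits the deviator's share of the drop in the tour-expenses pool: 5.3/11 × 29 = 13.97.
So the deviation gain is 29 − 13.97 = 15.03, and the fine must be at least 15.03 dollars to wipe it out.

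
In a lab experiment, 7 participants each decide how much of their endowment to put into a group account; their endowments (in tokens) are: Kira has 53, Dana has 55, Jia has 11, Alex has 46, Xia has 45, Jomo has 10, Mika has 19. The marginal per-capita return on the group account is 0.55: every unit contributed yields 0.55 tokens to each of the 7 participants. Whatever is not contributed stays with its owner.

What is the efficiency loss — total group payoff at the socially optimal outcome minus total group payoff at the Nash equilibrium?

681.15 tokens

The private return per contributed unit is 0.55 < 1 for everyone, so the Nash equilibrium is zero contribution and the group total is Σ E_j = 53 + 55 + 11 + 46 + 45 + 10 + 19 = 239.
Each contributed unit returns 3.850 to the group, so the social optimum is full contribution by everyone: group total = 3.850 × 239 = 920.15.
Efficiency loss = (3.850 − 1) × 239 = 681.15.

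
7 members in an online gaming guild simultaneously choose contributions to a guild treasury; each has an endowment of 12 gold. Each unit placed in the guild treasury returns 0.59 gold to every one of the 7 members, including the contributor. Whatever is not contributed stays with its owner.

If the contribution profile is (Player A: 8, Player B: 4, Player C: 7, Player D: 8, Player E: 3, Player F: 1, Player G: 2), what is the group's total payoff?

187.29 gold

Total contributed: 8 + 4 + 7 + 8 + 3 + 1 + 2 = 33; total kept: 7 × 12 − 33 = 51.
The guild treasury pays out 0.59 × 7 × 33 = 136.29 in aggregate.
Group total = 51 + 136.29 = 187.29.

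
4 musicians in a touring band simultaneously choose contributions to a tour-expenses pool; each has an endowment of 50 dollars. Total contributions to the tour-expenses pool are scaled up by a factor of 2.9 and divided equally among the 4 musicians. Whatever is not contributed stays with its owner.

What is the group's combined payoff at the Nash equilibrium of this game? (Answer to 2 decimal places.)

Each contributed unit returns 2.9/4 = 0.7250 to its contributor — below 1 — so contributing 0 is dominant for every player. At the Nash equilibrium everyone keeps their 50, and the group total is 4 × 50 = 200.

200.00 dollars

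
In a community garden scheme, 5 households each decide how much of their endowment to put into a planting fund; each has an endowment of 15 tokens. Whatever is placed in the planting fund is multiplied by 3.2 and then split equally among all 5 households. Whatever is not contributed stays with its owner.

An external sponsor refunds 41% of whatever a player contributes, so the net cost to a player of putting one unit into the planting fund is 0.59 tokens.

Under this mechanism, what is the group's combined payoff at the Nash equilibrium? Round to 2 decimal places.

270.75 tokens

Under the mechanism each unit contributed yields (3.2/5) / 0.59 = 1.0847 back to its contributor per unit of net cost, which exceeds 1, making full contribution the dominant choice for everyone.
So the Nash equilibrium is full contribution by all 5; the group earns 5 × (15 × 0.41 + 3.2 × 15) = 270.75.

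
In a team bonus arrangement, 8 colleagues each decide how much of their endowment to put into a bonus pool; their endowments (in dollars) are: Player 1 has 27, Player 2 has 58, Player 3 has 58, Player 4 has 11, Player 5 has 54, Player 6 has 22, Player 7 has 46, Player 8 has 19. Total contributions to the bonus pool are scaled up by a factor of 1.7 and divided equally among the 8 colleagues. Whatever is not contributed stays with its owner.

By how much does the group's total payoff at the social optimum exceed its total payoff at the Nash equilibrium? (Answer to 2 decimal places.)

206.50 dollars

The private return per contributed unit is 1.7/8 = 0.2125 < 1 for every player regardless of endowment, so the Nash equilibrium is zero contribution and the group total is Σ E_j = 27 + 58 + 58 + 11 + 54 + 22 + 46 + 19 = 295.
Each contributed unit returns 1.700 to the group, so the social optimum is full contribution by everyone: group total = 1.700 × 295 = 501.50.
Efficiency loss = (1.700 − 1) × 295 = 206.50.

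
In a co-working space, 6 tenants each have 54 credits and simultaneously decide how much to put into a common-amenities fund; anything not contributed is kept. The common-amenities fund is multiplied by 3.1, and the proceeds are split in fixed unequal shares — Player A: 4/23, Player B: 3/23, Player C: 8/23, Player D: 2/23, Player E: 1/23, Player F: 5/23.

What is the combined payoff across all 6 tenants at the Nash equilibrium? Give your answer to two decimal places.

For player j, contributing a unit is worthwhile iff 3.1 × (j's share) ≥ 1, i.e. iff j's share is at least 0.3226.
Only Player C (8/23) clears that bar, contributing 54; the remaining 5 contribute 0. Total contributed: 54.
The common-amenities fund pays out 3.1 × 54 = 167.40 in total (split across the unequal shares, but the aggregate is all that matters for the group sum).
The 5 free-riders keep 54 each, adding 270. Group total = 270 + 167.40 = 437.40.

437.40 credits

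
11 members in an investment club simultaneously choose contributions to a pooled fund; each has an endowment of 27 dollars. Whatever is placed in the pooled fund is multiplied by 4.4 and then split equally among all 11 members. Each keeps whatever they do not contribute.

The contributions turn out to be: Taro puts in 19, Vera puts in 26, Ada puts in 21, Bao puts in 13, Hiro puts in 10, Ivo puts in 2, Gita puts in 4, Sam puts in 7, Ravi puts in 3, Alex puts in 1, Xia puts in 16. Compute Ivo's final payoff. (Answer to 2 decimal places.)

73.80 dollars

Total contributed: 19 + 26 + 21 + 13 + 10 + 2 + 4 + 7 + 3 + 1 + 16 = 122.
Each receives 4.4 × 122 / 11 = 48.80 from the pooled fund.
Ivo keeps 27 − 2 = 25, so Ivo's payoff is 25 + 48.80 = 73.80.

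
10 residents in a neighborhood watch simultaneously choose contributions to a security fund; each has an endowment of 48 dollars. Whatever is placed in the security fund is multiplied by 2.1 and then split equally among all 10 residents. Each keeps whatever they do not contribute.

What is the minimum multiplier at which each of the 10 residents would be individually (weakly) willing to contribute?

10

A contributed unit returns (multiplier)/10 to its contributor.
This reaches 1 exactly when the multiplier is 10.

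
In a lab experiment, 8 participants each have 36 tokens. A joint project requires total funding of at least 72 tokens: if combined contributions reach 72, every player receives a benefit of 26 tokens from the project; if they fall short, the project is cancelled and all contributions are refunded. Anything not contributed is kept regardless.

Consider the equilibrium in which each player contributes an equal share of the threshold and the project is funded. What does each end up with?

Equal share of the threshold: 72/8 = 9.
At this profile no one gains by cutting their contribution: any cut drops the total below 72, the project is cancelled, contributions are refunded, and the deviator ends with 36, which is less than 36 − 9 + 26 = 53. Contributing more than 9 just wastes the excess. So contributing exactly 9 is a best response.
Each player's payoff: 36 − 9 + 26 = 53.

53 tokens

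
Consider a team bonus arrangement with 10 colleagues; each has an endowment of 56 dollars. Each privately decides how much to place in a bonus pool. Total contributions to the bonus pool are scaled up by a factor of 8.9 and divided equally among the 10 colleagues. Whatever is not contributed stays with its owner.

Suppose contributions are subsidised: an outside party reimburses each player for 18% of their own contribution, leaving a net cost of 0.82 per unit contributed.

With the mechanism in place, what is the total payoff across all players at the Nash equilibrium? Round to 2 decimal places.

5084.80 dollars

The effective private return per unit is now (8.9/10) / 0.82 = 1.0854 > 1, so every player's dominant strategy flips to full contribution.
So the Nash equilibrium is full contribution by all 10; the group earns 10 × (56 × 0.18 + 8.9 × 56) = 5084.80.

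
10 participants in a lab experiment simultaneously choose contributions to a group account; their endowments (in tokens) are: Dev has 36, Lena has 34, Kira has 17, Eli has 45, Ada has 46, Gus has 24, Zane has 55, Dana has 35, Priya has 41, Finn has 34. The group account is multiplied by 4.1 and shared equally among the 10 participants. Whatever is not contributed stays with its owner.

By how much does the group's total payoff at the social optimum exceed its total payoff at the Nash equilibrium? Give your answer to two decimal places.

1137.70 tokens

The private return per contributed unit is 4.1/10 = 0.4100 < 1 for every player regardless of endowment, so the Nash equilibrium is zero contribution and the group total is Σ E_j = 36 + 34 + 17 + 45 + 46 + 24 + 55 + 35 + 41 + 34 = 367.
Each contributed unit returns 4.100 to the group, so the social optimum is full contribution by everyone: group total = 4.100 × 367 = 1504.70.
Efficiency loss = (4.100 − 1) × 367 = 1137.70.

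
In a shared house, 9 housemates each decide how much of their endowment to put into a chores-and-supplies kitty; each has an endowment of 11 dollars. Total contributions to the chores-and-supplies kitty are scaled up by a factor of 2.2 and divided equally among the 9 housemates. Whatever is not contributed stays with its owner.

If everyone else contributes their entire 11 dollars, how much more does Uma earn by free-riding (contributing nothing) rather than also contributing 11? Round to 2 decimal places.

8.31 dollars

Switching from a contribution of 11 to 0 lets Uma keep an extra 11 dollars, but lowers the chores-and-supplies kitty by 11, which costs Uma their own share of that drop: 2.2/9 × 11 = 2.69.
Net gain = 11 − 2.69 = 8.31. The private return per contributed unit (0.2444) is below 1, so free-riding is indeed the best response regardless of what the others do.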